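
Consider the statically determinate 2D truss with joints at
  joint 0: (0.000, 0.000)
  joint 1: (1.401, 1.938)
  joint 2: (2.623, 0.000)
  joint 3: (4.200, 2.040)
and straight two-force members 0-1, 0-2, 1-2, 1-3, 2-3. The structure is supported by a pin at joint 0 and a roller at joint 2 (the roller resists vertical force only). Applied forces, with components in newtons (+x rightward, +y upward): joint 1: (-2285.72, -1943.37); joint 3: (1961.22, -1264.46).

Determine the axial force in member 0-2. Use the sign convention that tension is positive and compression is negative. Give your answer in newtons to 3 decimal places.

-101.376

N=4 nodes, M=5 members, R=3 reactions → 2N=8, M+R=8
member 0 (0-1): L=2.3914, (cx,cy)=(0.5859,0.8104)
member 1 (0-2): L=2.6230, (cx,cy)=(1.0000,0.0000)
member 2 (1-2): L=2.2911, (cx,cy)=(0.5334,-0.8459)
member 3 (1-3): L=2.8009, (cx,cy)=(0.9993,0.0364)
member 4 (2-3): L=2.5785, (cx,cy)=(0.6116,0.7912)
solve A·x = −loads:
  F[0-1] = -380.8509 N (compression)
  F[0-2] = -101.3759 N (compression)
  F[1-2] = -1802.2921 N (compression)
  F[1-3] = +3025.8895 N (tension)
  F[2-3] = -1737.5062 N (compression)
  Rx@0 = +324.5000 N
  Ry@0 = +308.6471 N
  Ry@2 = +2899.1829 N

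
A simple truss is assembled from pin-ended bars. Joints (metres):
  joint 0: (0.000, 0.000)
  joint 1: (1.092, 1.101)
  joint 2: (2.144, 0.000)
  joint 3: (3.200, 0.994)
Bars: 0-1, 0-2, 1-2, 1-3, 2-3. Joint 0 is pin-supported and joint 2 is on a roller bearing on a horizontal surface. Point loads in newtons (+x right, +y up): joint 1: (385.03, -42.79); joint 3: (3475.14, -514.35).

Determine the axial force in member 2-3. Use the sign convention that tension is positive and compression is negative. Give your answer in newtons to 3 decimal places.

N=4 nodes, M=5 members, R=3 reactions → 2N=8, M+R=8
member 0 (0-1): L=1.5507, (cx,cy)=(0.7042,0.7100)
member 1 (0-2): L=2.1440, (cx,cy)=(1.0000,0.0000)
member 2 (1-2): L=1.5228, (cx,cy)=(0.6908,-0.7230)
member 3 (1-3): L=2.1107, (cx,cy)=(0.9987,-0.0507)
member 4 (2-3): L=1.4502, (cx,cy)=(0.7282,0.6854)
solve A·x = −loads:
  F[0-1] = +2874.9269 N (tension)
  F[0-2] = +1835.6496 N (tension)
  F[1-2] = -3150.2669 N (compression)
  F[1-3] = +3820.7172 N (tension)
  F[2-3] = -467.8435 N (compression)
  Rx@0 = -3860.1700 N
  Ry@0 = -2041.2060 N
  Ry@2 = +2598.3460 N

-467.843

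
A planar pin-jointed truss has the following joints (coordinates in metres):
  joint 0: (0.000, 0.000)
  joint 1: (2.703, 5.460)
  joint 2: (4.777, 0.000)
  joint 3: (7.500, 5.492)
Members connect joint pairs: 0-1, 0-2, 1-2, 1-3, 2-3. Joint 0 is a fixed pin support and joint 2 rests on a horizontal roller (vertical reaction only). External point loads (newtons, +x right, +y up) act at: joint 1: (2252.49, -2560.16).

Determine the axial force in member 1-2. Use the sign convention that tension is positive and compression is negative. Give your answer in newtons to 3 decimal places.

-4303.648

N=4 nodes, M=5 members, R=3 reactions → 2N=8, M+R=8
member 0 (0-1): L=6.0924, (cx,cy)=(0.4437,0.8962)
member 1 (0-2): L=4.7770, (cx,cy)=(1.0000,0.0000)
member 2 (1-2): L=5.8406, (cx,cy)=(0.3551,-0.9348)
member 3 (1-3): L=4.7971, (cx,cy)=(1.0000,0.0067)
member 4 (2-3): L=6.1300, (cx,cy)=(0.4442,0.8959)
solve A·x = −loads:
  F[0-1] = +1632.4781 N (tension)
  F[0-2] = +1528.2171 N (tension)
  F[1-2] = -4303.6480 N (compression)
  F[1-3] = -0.0000 N (compression)
  F[2-3] = +0.0000 N (tension)
  Rx@0 = -2252.4900 N
  Ry@0 = -1463.0152 N
  Ry@2 = +4023.1752 N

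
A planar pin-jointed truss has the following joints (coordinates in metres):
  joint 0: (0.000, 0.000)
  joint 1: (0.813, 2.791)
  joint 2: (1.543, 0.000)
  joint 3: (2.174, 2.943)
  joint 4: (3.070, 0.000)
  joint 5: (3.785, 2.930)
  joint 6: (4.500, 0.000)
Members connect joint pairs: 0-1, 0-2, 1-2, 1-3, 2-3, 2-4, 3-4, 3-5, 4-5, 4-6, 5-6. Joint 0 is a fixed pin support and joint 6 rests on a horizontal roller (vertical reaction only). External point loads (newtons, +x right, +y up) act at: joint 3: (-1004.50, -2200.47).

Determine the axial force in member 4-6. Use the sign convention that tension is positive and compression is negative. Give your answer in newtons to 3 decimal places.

N=7 nodes, M=11 members, R=3 reactions → 2N=14, M+R=14
member 0 (0-1): L=2.9070, (cx,cy)=(0.2797,0.9601)
member 1 (0-2): L=1.5430, (cx,cy)=(1.0000,0.0000)
member 2 (1-2): L=2.8849, (cx,cy)=(0.2530,-0.9675)
member 3 (1-3): L=1.3695, (cx,cy)=(0.9938,0.1110)
member 4 (2-3): L=3.0099, (cx,cy)=(0.2096,0.9778)
member 5 (2-4): L=1.5270, (cx,cy)=(1.0000,0.0000)
member 6 (3-4): L=3.0764, (cx,cy)=(0.2913,-0.9566)
member 7 (3-5): L=1.6111, (cx,cy)=(1.0000,-0.0081)
member 8 (4-5): L=3.0160, (cx,cy)=(0.2371,0.9715)
member 9 (4-6): L=1.4300, (cx,cy)=(1.0000,0.0000)
member 10 (5-6): L=3.0160, (cx,cy)=(0.2371,-0.9715)
solve A·x = −loads:
  F[0-1] = -1868.9183 N (compression)
  F[0-2] = -481.8201 N (compression)
  F[1-2] = +1743.4369 N (tension)
  F[1-3] = -969.8363 N (compression)
  F[2-3] = -1725.0304 N (compression)
  F[2-4] = +320.9837 N (tension)
  F[3-4] = -422.8649 N (compression)
  F[3-5] = -197.8298 N (compression)
  F[4-5] = +416.4028 N (tension)
  F[4-6] = +99.1064 N (tension)
  F[5-6] = -418.0460 N (compression)
  Rx@0 = +1004.5000 N
  Ry@0 = +1794.3415 N
  Ry@6 = +406.1285 N

99.106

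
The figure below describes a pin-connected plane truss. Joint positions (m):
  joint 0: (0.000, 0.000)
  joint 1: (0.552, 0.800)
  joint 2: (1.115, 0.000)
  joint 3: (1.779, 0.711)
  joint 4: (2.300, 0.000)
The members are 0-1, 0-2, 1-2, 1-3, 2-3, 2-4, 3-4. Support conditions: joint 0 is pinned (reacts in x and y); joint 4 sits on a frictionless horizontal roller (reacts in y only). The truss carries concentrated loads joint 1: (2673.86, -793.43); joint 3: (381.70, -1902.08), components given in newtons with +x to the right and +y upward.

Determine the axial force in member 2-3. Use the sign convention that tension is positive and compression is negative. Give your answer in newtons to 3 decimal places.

N=5 nodes, M=7 members, R=3 reactions → 2N=10, M+R=10
member 0 (0-1): L=0.9720, (cx,cy)=(0.5679,0.8231)
member 1 (0-2): L=1.1150, (cx,cy)=(1.0000,0.0000)
member 2 (1-2): L=0.9782, (cx,cy)=(0.5755,-0.8178)
member 3 (1-3): L=1.2302, (cx,cy)=(0.9974,-0.0723)
member 4 (2-3): L=0.9728, (cx,cy)=(0.6825,0.7309)
member 5 (2-4): L=1.1850, (cx,cy)=(1.0000,0.0000)
member 6 (3-4): L=0.8815, (cx,cy)=(0.5911,-0.8066)
solve A·x = −loads:
  F[0-1] = +17.2086 N (tension)
  F[0-2] = +3045.7868 N (tension)
  F[1-2] = -791.6508 N (compression)
  F[1-3] = -2214.2790 N (compression)
  F[2-3] = +885.8218 N (tension)
  F[2-4] = +1985.5699 N (tension)
  F[3-4] = -3359.2888 N (compression)
  Rx@0 = -3055.5600 N
  Ry@0 = -14.1641 N
  Ry@4 = +2709.6741 N

885.822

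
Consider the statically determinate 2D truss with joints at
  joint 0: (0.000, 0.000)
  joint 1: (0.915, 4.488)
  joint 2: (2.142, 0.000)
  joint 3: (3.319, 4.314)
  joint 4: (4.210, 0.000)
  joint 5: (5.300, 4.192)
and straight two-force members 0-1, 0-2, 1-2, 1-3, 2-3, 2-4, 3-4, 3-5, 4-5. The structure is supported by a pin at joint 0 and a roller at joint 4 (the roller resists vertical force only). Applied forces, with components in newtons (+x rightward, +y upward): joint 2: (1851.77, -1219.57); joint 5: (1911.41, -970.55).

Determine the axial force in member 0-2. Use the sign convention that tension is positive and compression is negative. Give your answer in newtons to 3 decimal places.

N=6 nodes, M=9 members, R=3 reactions → 2N=12, M+R=12
member 0 (0-1): L=4.5803, (cx,cy)=(0.1998,0.9798)
member 1 (0-2): L=2.1420, (cx,cy)=(1.0000,0.0000)
member 2 (1-2): L=4.6527, (cx,cy)=(0.2637,-0.9646)
member 3 (1-3): L=2.4103, (cx,cy)=(0.9974,-0.0722)
member 4 (2-3): L=4.4717, (cx,cy)=(0.2632,0.9647)
member 5 (2-4): L=2.0680, (cx,cy)=(1.0000,0.0000)
member 6 (3-4): L=4.4051, (cx,cy)=(0.2023,-0.9793)
member 7 (3-5): L=1.9848, (cx,cy)=(0.9981,-0.0615)
member 8 (4-5): L=4.3314, (cx,cy)=(0.2517,0.9678)
solve A·x = −loads:
  F[0-1] = +1587.4513 N (tension)
  F[0-2] = +3446.0588 N (tension)
  F[1-2] = -1669.3666 N (compression)
  F[1-3] = +759.3436 N (tension)
  F[2-3] = +2933.2740 N (tension)
  F[2-4] = +381.9746 N (tension)
  F[3-4] = -2967.5171 N (compression)
  F[3-5] = +2133.7033 N (tension)
  F[4-5] = -867.3059 N (compression)
  Rx@0 = -3763.1800 N
  Ry@0 = -1555.4536 N
  Ry@4 = +3745.5736 N

3446.059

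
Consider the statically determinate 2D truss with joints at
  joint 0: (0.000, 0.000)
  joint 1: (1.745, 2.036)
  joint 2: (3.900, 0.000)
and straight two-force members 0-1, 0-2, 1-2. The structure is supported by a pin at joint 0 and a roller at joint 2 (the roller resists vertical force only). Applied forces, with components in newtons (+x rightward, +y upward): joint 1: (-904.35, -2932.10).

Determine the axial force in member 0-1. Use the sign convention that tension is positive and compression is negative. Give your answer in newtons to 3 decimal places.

N=3 nodes, M=3 members, R=3 reactions → 2N=6, M+R=6
member 0 (0-1): L=2.6815, (cx,cy)=(0.6508,0.7593)
member 1 (0-2): L=3.9000, (cx,cy)=(1.0000,0.0000)
member 2 (1-2): L=2.9647, (cx,cy)=(0.7269,-0.6868)
solve A·x = −loads:
  F[0-1] = -2755.6135 N (compression)
  F[0-2] = +888.8949 N (tension)
  F[1-2] = -1222.8714 N (compression)
  Rx@0 = +904.3500 N
  Ry@0 = +2092.2903 N
  Ry@2 = +839.8097 N

-2755.614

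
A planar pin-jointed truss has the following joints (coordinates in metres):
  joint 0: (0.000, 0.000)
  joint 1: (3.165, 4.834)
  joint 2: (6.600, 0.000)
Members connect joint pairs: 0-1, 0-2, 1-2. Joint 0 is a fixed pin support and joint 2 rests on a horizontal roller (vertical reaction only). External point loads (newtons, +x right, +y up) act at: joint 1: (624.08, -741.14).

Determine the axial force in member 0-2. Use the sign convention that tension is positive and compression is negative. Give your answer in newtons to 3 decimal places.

577.357

N=3 nodes, M=3 members, R=3 reactions → 2N=6, M+R=6
member 0 (0-1): L=5.7780, (cx,cy)=(0.5478,0.8366)
member 1 (0-2): L=6.6000, (cx,cy)=(1.0000,0.0000)
member 2 (1-2): L=5.9302, (cx,cy)=(0.5792,-0.8152)
solve A·x = −loads:
  F[0-1] = +85.2967 N (tension)
  F[0-2] = +577.3569 N (tension)
  F[1-2] = -996.7446 N (compression)
  Rx@0 = -624.0800 N
  Ry@0 = -71.3616 N
  Ry@2 = +812.5016 N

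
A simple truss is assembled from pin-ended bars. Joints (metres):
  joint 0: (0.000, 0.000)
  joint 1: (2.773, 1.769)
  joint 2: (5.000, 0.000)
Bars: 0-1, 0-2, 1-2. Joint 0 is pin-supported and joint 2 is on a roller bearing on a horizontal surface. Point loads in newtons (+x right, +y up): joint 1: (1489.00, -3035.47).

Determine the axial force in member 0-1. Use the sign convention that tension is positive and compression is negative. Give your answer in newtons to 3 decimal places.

N=3 nodes, M=3 members, R=3 reactions → 2N=6, M+R=6
member 0 (0-1): L=3.2892, (cx,cy)=(0.8431,0.5378)
member 1 (0-2): L=5.0000, (cx,cy)=(1.0000,0.0000)
member 2 (1-2): L=2.8441, (cx,cy)=(0.7830,-0.6220)
solve A·x = −loads:
  F[0-1] = -1534.3257 N (compression)
  F[0-2] = +2782.5287 N (tension)
  F[1-2] = -3553.5620 N (compression)
  Rx@0 = -1489.0000 N
  Ry@0 = +825.1901 N
  Ry@2 = +2210.2799 N

-1534.326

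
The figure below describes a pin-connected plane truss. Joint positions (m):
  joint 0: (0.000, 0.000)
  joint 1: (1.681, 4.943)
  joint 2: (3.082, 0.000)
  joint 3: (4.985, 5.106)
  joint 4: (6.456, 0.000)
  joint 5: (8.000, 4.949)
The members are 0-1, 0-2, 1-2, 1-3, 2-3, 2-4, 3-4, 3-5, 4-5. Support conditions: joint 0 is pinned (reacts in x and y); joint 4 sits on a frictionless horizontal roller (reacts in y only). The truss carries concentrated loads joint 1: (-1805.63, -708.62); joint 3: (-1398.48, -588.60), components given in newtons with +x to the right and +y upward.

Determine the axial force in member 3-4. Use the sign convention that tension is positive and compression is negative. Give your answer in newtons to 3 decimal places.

1924.744

N=6 nodes, M=9 members, R=3 reactions → 2N=12, M+R=12
member 0 (0-1): L=5.2210, (cx,cy)=(0.3220,0.9468)
member 1 (0-2): L=3.0820, (cx,cy)=(1.0000,0.0000)
member 2 (1-2): L=5.1377, (cx,cy)=(0.2727,-0.9621)
member 3 (1-3): L=3.3080, (cx,cy)=(0.9988,0.0493)
member 4 (2-3): L=5.4491, (cx,cy)=(0.3492,0.9370)
member 5 (2-4): L=3.3740, (cx,cy)=(1.0000,0.0000)
member 6 (3-4): L=5.3137, (cx,cy)=(0.2768,-0.9609)
member 7 (3-5): L=3.0191, (cx,cy)=(0.9986,-0.0520)
member 8 (4-5): L=5.1843, (cx,cy)=(0.2978,0.9546)
solve A·x = −loads:
  F[0-1] = -3323.7275 N (compression)
  F[0-2] = -2133.9762 N (compression)
  F[1-2] = +2536.4086 N (tension)
  F[1-3] = +43.8971 N (tension)
  F[2-3] = -2604.2578 N (compression)
  F[2-4] = -532.8330 N (compression)
  F[3-4] = +1924.7437 N (tension)
  F[3-5] = +0.0000 N (tension)
  F[4-5] = -0.0000 N (compression)
  Rx@0 = +3204.1100 N
  Ry@0 = +3146.7409 N
  Ry@4 = -1849.5209 N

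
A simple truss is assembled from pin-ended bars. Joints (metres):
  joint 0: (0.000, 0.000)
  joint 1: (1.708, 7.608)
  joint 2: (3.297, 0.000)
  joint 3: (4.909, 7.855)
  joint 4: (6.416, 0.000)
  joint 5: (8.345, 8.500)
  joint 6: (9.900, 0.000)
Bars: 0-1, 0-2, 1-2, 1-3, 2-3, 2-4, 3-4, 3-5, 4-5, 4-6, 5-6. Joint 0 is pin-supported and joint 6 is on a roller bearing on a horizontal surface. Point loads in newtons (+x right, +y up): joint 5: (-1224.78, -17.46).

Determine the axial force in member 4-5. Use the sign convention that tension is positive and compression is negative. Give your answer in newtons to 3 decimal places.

-921.124

N=7 nodes, M=11 members, R=3 reactions → 2N=14, M+R=14
member 0 (0-1): L=7.7974, (cx,cy)=(0.2190,0.9757)
member 1 (0-2): L=3.2970, (cx,cy)=(1.0000,0.0000)
member 2 (1-2): L=7.7722, (cx,cy)=(0.2044,-0.9789)
member 3 (1-3): L=3.2105, (cx,cy)=(0.9970,0.0769)
member 4 (2-3): L=8.0187, (cx,cy)=(0.2010,0.9796)
member 5 (2-4): L=3.1190, (cx,cy)=(1.0000,0.0000)
member 6 (3-4): L=7.9983, (cx,cy)=(0.1884,-0.9821)
member 7 (3-5): L=3.4960, (cx,cy)=(0.9828,0.1845)
member 8 (4-5): L=8.7161, (cx,cy)=(0.2213,0.9752)
member 9 (4-6): L=3.4840, (cx,cy)=(1.0000,0.0000)
member 10 (5-6): L=8.6411, (cx,cy)=(0.1800,-0.9837)
solve A·x = −loads:
  F[0-1] = -1080.5638 N (compression)
  F[0-2] = -988.0843 N (compression)
  F[1-2] = +1041.6262 N (tension)
  F[1-3] = -450.9902 N (compression)
  F[2-3] = -1040.8738 N (compression)
  F[2-4] = -565.8796 N (compression)
  F[3-4] = +914.6650 N (tension)
  F[3-5] = -845.7569 N (compression)
  F[4-5] = -921.1241 N (compression)
  F[4-6] = -189.6846 N (compression)
  F[5-6] = +1054.0690 N (tension)
  Rx@0 = +1224.7800 N
  Ry@0 = +1054.3212 N
  Ry@6 = -1036.8612 N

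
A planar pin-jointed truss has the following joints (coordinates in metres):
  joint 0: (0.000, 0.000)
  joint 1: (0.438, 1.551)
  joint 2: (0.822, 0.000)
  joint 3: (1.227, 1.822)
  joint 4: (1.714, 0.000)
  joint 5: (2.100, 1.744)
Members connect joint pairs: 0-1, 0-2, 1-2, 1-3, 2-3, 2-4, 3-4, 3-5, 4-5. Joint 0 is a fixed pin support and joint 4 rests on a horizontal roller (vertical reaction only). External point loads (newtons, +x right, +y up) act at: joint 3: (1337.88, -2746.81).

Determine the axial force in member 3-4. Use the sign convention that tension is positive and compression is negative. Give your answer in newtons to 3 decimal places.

-3507.494

N=6 nodes, M=9 members, R=3 reactions → 2N=12, M+R=12
member 0 (0-1): L=1.6117, (cx,cy)=(0.2718,0.9624)
member 1 (0-2): L=0.8220, (cx,cy)=(1.0000,0.0000)
member 2 (1-2): L=1.5978, (cx,cy)=(0.2403,-0.9707)
member 3 (1-3): L=0.8342, (cx,cy)=(0.9458,0.3248)
member 4 (2-3): L=1.8665, (cx,cy)=(0.2170,0.9762)
member 5 (2-4): L=0.8920, (cx,cy)=(1.0000,0.0000)
member 6 (3-4): L=1.8860, (cx,cy)=(0.2582,-0.9661)
member 7 (3-5): L=0.8765, (cx,cy)=(0.9960,-0.0890)
member 8 (4-5): L=1.7862, (cx,cy)=(0.2161,0.9764)
solve A·x = −loads:
  F[0-1] = +666.8252 N (tension)
  F[0-2] = +1156.6572 N (tension)
  F[1-2] = -550.1914 N (compression)
  F[1-3] = +331.4222 N (tension)
  F[2-3] = +547.1015 N (tension)
  F[2-4] = +905.7178 N (tension)
  F[3-4] = -3507.4935 N (compression)
  F[3-5] = -0.0000 N (compression)
  F[4-5] = +0.0000 N (tension)
  Rx@0 = -1337.8800 N
  Ry@0 = -641.7275 N
  Ry@4 = +3388.5375 N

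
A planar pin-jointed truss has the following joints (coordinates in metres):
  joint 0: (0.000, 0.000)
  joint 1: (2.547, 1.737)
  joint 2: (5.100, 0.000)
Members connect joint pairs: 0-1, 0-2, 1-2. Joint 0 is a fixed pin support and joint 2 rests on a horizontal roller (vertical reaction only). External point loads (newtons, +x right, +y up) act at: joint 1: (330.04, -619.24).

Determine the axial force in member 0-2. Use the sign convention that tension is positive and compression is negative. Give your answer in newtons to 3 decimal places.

619.751

N=3 nodes, M=3 members, R=3 reactions → 2N=6, M+R=6
member 0 (0-1): L=3.0829, (cx,cy)=(0.8262,0.5634)
member 1 (0-2): L=5.1000, (cx,cy)=(1.0000,0.0000)
member 2 (1-2): L=3.0879, (cx,cy)=(0.8268,-0.5625)
solve A·x = −loads:
  F[0-1] = -350.6690 N (compression)
  F[0-2] = +619.7506 N (tension)
  F[1-2] = -749.5939 N (compression)
  Rx@0 = -330.0400 N
  Ry@0 = +197.5765 N
  Ry@2 = +421.6635 N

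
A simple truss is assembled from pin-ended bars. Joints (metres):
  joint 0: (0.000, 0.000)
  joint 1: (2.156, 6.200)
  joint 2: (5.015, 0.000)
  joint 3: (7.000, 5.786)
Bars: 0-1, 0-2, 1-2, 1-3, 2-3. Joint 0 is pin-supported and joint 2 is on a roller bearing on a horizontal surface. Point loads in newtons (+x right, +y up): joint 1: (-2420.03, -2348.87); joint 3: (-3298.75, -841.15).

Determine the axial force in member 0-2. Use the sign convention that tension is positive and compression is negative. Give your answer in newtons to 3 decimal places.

N=4 nodes, M=5 members, R=3 reactions → 2N=8, M+R=8
member 0 (0-1): L=6.5642, (cx,cy)=(0.3284,0.9445)
member 1 (0-2): L=5.0150, (cx,cy)=(1.0000,0.0000)
member 2 (1-2): L=6.8274, (cx,cy)=(0.4188,-0.9081)
member 3 (1-3): L=4.8617, (cx,cy)=(0.9964,-0.0852)
member 4 (2-3): L=6.1170, (cx,cy)=(0.3245,0.9459)
solve A·x = −loads:
  F[0-1] = -8262.2648 N (compression)
  F[0-2] = -3005.0415 N (compression)
  F[1-2] = +6282.2952 N (tension)
  F[1-3] = -2935.0914 N (compression)
  F[2-3] = -1153.5142 N (compression)
  Rx@0 = +5718.7800 N
  Ry@0 = +7803.8864 N
  Ry@2 = -4613.8664 N

-3005.041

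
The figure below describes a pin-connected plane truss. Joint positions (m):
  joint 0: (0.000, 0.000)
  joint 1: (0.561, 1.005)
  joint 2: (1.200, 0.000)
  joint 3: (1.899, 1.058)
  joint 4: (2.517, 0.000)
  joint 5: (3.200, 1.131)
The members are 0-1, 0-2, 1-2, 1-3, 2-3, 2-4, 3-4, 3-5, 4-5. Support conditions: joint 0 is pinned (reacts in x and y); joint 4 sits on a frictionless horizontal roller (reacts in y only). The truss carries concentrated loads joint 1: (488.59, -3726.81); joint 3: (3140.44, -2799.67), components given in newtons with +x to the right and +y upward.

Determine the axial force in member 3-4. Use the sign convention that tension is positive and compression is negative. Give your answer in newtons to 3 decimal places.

N=6 nodes, M=9 members, R=3 reactions → 2N=12, M+R=12
member 0 (0-1): L=1.1510, (cx,cy)=(0.4874,0.8732)
member 1 (0-2): L=1.2000, (cx,cy)=(1.0000,0.0000)
member 2 (1-2): L=1.1909, (cx,cy)=(0.5365,-0.8439)
member 3 (1-3): L=1.3390, (cx,cy)=(0.9992,0.0396)
member 4 (2-3): L=1.2681, (cx,cy)=(0.5512,0.8343)
member 5 (2-4): L=1.3170, (cx,cy)=(1.0000,0.0000)
member 6 (3-4): L=1.2253, (cx,cy)=(0.5044,-0.8635)
member 7 (3-5): L=1.3030, (cx,cy)=(0.9984,0.0560)
member 8 (4-5): L=1.3212, (cx,cy)=(0.5169,0.8560)
solve A·x = −loads:
  F[0-1] = -2368.8599 N (compression)
  F[0-2] = +4783.6416 N (tension)
  F[1-2] = -1992.1779 N (compression)
  F[1-3] = -574.7501 N (compression)
  F[2-3] = +2014.9102 N (tension)
  F[2-4] = +2604.0453 N (tension)
  F[3-4] = -5162.8804 N (compression)
  F[3-5] = +0.0000 N (tension)
  F[4-5] = +0.0000 N (tension)
  Rx@0 = -3629.0300 N
  Ry@0 = +2068.4219 N
  Ry@4 = +4458.0581 N

-5162.880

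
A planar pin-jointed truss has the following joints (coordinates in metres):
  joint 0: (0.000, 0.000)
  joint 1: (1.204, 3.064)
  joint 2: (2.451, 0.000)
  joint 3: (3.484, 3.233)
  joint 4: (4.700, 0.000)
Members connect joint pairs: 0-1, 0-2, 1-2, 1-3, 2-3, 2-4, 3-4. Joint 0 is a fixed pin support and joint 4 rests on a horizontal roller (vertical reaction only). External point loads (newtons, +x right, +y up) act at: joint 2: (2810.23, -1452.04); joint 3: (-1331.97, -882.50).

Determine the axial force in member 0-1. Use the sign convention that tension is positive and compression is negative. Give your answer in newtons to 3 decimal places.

N=5 nodes, M=7 members, R=3 reactions → 2N=10, M+R=10
member 0 (0-1): L=3.2921, (cx,cy)=(0.3657,0.9307)
member 1 (0-2): L=2.4510, (cx,cy)=(1.0000,0.0000)
member 2 (1-2): L=3.3080, (cx,cy)=(0.3770,-0.9262)
member 3 (1-3): L=2.2863, (cx,cy)=(0.9973,0.0739)
member 4 (2-3): L=3.3940, (cx,cy)=(0.3044,0.9526)
member 5 (2-4): L=2.2490, (cx,cy)=(1.0000,0.0000)
member 6 (3-4): L=3.4541, (cx,cy)=(0.3520,-0.9360)
solve A·x = −loads:
  F[0-1] = -1976.2780 N (compression)
  F[0-2] = +2201.0393 N (tension)
  F[1-2] = +1871.5635 N (tension)
  F[1-3] = -1432.2036 N (compression)
  F[2-3] = -295.4749 N (compression)
  F[2-4] = +186.2457 N (tension)
  F[3-4] = -529.0420 N (compression)
  Rx@0 = -1478.2600 N
  Ry@0 = +1839.3653 N
  Ry@4 = +495.1747 N

-1976.278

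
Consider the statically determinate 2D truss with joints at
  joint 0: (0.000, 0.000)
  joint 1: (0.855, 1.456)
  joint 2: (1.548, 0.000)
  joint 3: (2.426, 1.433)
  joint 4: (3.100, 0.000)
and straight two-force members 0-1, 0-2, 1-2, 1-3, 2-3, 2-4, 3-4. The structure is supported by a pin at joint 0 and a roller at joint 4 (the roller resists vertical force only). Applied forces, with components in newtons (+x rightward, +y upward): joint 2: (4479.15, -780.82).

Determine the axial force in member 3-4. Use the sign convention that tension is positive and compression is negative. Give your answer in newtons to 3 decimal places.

N=5 nodes, M=7 members, R=3 reactions → 2N=10, M+R=10
member 0 (0-1): L=1.6885, (cx,cy)=(0.5064,0.8623)
member 1 (0-2): L=1.5480, (cx,cy)=(1.0000,0.0000)
member 2 (1-2): L=1.6125, (cx,cy)=(0.4298,-0.9029)
member 3 (1-3): L=1.5712, (cx,cy)=(0.9999,-0.0146)
member 4 (2-3): L=1.6806, (cx,cy)=(0.5224,0.8527)
member 5 (2-4): L=1.5520, (cx,cy)=(1.0000,0.0000)
member 6 (3-4): L=1.5836, (cx,cy)=(0.4256,-0.9049)
solve A·x = −loads:
  F[0-1] = -453.3308 N (compression)
  F[0-2] = +4708.7044 N (tension)
  F[1-2] = +439.7201 N (tension)
  F[1-3] = -418.5756 N (compression)
  F[2-3] = +450.0863 N (tension)
  F[2-4] = +183.3893 N (tension)
  F[3-4] = -430.8811 N (compression)
  Rx@0 = -4479.1500 N
  Ry@0 = +390.9138 N
  Ry@4 = +389.9062 N

-430.881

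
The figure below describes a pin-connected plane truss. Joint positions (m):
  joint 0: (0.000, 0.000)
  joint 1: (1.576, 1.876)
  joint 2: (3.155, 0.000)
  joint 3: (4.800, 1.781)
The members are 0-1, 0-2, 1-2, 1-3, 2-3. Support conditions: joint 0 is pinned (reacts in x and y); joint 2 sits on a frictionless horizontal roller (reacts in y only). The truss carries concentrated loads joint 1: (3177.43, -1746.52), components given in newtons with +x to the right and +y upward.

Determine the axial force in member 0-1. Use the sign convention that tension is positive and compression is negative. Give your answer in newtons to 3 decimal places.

N=4 nodes, M=5 members, R=3 reactions → 2N=8, M+R=8
member 0 (0-1): L=2.4501, (cx,cy)=(0.6432,0.7657)
member 1 (0-2): L=3.1550, (cx,cy)=(1.0000,0.0000)
member 2 (1-2): L=2.4521, (cx,cy)=(0.6439,-0.7651)
member 3 (1-3): L=3.2254, (cx,cy)=(0.9996,-0.0295)
member 4 (2-3): L=2.4245, (cx,cy)=(0.6785,0.7346)
solve A·x = −loads:
  F[0-1] = +1325.9540 N (tension)
  F[0-2] = +2324.5361 N (tension)
  F[1-2] = -3609.8233 N (compression)
  F[1-3] = -0.0000 N (compression)
  F[2-3] = +0.0000 N (tension)
  Rx@0 = -3177.4300 N
  Ry@0 = -1015.2468 N
  Ry@2 = +2761.7668 N

1325.954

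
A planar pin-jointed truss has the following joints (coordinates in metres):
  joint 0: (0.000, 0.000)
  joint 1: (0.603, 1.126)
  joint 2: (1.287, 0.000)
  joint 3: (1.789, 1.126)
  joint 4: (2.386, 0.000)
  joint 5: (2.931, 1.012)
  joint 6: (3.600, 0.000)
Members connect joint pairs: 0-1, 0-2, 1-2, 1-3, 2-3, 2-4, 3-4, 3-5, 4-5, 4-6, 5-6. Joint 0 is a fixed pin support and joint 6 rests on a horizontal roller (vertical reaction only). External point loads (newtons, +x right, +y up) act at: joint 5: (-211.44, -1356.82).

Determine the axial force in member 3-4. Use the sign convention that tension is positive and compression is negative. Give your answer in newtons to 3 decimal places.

N=7 nodes, M=11 members, R=3 reactions → 2N=14, M+R=14
member 0 (0-1): L=1.2773, (cx,cy)=(0.4721,0.8815)
member 1 (0-2): L=1.2870, (cx,cy)=(1.0000,0.0000)
member 2 (1-2): L=1.3175, (cx,cy)=(0.5192,-0.8547)
member 3 (1-3): L=1.1860, (cx,cy)=(1.0000,0.0000)
member 4 (2-3): L=1.2328, (cx,cy)=(0.4072,0.9133)
member 5 (2-4): L=1.0990, (cx,cy)=(1.0000,0.0000)
member 6 (3-4): L=1.2745, (cx,cy)=(0.4684,-0.8835)
member 7 (3-5): L=1.1477, (cx,cy)=(0.9951,-0.0993)
member 8 (4-5): L=1.1494, (cx,cy)=(0.4742,0.8804)
member 9 (4-6): L=1.2140, (cx,cy)=(1.0000,0.0000)
member 10 (5-6): L=1.2131, (cx,cy)=(0.5515,-0.8342)
solve A·x = −loads:
  F[0-1] = -353.4463 N (compression)
  F[0-2] = -44.5812 N (compression)
  F[1-2] = +364.5635 N (tension)
  F[1-3] = -356.1315 N (compression)
  F[2-3] = -341.1431 N (compression)
  F[2-4] = +283.6022 N (tension)
  F[3-4] = +431.4336 N (tension)
  F[3-5] = -700.6029 N (compression)
  F[4-5] = -432.9322 N (compression)
  F[4-6] = +690.9735 N (tension)
  F[5-6] = -1252.9844 N (compression)
  Rx@0 = +211.4400 N
  Ry@0 = +311.5805 N
  Ry@6 = +1045.2395 N

431.434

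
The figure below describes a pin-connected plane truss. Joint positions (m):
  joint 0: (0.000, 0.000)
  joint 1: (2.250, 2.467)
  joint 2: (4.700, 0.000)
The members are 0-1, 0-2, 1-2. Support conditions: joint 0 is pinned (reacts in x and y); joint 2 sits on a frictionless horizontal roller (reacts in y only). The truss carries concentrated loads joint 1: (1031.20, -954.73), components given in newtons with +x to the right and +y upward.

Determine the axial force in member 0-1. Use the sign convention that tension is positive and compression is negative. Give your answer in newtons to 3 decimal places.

58.999

N=3 nodes, M=3 members, R=3 reactions → 2N=6, M+R=6
member 0 (0-1): L=3.3390, (cx,cy)=(0.6739,0.7389)
member 1 (0-2): L=4.7000, (cx,cy)=(1.0000,0.0000)
member 2 (1-2): L=3.4769, (cx,cy)=(0.7047,-0.7095)
solve A·x = −loads:
  F[0-1] = +58.9993 N (tension)
  F[0-2] = +991.4425 N (tension)
  F[1-2] = -1406.9843 N (compression)
  Rx@0 = -1031.2000 N
  Ry@0 = -43.5919 N
  Ry@2 = +998.3219 N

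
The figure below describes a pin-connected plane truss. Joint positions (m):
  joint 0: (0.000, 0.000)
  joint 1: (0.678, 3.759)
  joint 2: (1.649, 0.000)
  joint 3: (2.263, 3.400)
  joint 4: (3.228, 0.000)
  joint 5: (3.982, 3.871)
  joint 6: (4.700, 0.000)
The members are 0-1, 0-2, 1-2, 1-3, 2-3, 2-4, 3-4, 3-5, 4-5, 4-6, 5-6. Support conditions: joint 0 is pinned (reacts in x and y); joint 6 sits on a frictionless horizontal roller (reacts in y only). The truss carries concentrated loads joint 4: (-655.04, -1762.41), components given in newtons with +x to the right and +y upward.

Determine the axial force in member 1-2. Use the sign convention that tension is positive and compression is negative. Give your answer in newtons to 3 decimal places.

N=7 nodes, M=11 members, R=3 reactions → 2N=14, M+R=14
member 0 (0-1): L=3.8197, (cx,cy)=(0.1775,0.9841)
member 1 (0-2): L=1.6490, (cx,cy)=(1.0000,0.0000)
member 2 (1-2): L=3.8824, (cx,cy)=(0.2501,-0.9682)
member 3 (1-3): L=1.6251, (cx,cy)=(0.9753,-0.2209)
member 4 (2-3): L=3.4550, (cx,cy)=(0.1777,0.9841)
member 5 (2-4): L=1.5790, (cx,cy)=(1.0000,0.0000)
member 6 (3-4): L=3.5343, (cx,cy)=(0.2730,-0.9620)
member 7 (3-5): L=1.7824, (cx,cy)=(0.9645,0.2643)
member 8 (4-5): L=3.9437, (cx,cy)=(0.1912,0.9816)
member 9 (4-6): L=1.4720, (cx,cy)=(1.0000,0.0000)
member 10 (5-6): L=3.9370, (cx,cy)=(0.1824,-0.9832)
solve A·x = −loads:
  F[0-1] = -560.8784 N (compression)
  F[0-2] = -555.4824 N (compression)
  F[1-2] = +630.2543 N (tension)
  F[1-3] = -263.7012 N (compression)
  F[2-3] = -620.0947 N (compression)
  F[2-4] = -287.6541 N (compression)
  F[3-4] = +435.2845 N (tension)
  F[3-5] = -504.1572 N (compression)
  F[4-5] = +1368.9170 N (tension)
  F[4-6] = +224.5142 N (tension)
  F[5-6] = -1231.0838 N (compression)
  Rx@0 = +655.0400 N
  Ry@0 = +551.9718 N
  Ry@6 = +1210.4382 N

630.254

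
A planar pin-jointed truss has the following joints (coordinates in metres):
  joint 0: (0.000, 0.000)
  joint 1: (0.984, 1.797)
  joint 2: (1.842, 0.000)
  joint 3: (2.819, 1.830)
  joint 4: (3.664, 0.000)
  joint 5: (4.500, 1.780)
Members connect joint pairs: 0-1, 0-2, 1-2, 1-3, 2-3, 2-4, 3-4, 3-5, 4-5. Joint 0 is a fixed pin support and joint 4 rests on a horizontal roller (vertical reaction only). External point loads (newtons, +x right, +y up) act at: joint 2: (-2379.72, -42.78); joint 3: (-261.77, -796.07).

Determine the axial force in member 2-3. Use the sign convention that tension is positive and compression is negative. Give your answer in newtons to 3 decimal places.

N=6 nodes, M=9 members, R=3 reactions → 2N=12, M+R=12
member 0 (0-1): L=2.0488, (cx,cy)=(0.4803,0.8771)
member 1 (0-2): L=1.8420, (cx,cy)=(1.0000,0.0000)
member 2 (1-2): L=1.9913, (cx,cy)=(0.4309,-0.9024)
member 3 (1-3): L=1.8353, (cx,cy)=(0.9998,0.0180)
member 4 (2-3): L=2.0745, (cx,cy)=(0.4710,0.8822)
member 5 (2-4): L=1.8220, (cx,cy)=(1.0000,0.0000)
member 6 (3-4): L=2.0157, (cx,cy)=(0.4192,-0.9079)
member 7 (3-5): L=1.6817, (cx,cy)=(0.9996,-0.0297)
member 8 (4-5): L=1.9665, (cx,cy)=(0.4251,0.9051)
solve A·x = −loads:
  F[0-1] = -382.6276 N (compression)
  F[0-2] = -2457.7186 N (compression)
  F[1-2] = +365.1015 N (tension)
  F[1-3] = -341.1374 N (compression)
  F[2-3] = -324.9924 N (compression)
  F[2-4] = +232.3718 N (tension)
  F[3-4] = -554.3017 N (compression)
  F[3-5] = -0.0000 N (compression)
  F[4-5] = +0.0000 N (tension)
  Rx@0 = +2641.4900 N
  Ry@0 = +335.6068 N
  Ry@4 = +503.2432 N

-324.992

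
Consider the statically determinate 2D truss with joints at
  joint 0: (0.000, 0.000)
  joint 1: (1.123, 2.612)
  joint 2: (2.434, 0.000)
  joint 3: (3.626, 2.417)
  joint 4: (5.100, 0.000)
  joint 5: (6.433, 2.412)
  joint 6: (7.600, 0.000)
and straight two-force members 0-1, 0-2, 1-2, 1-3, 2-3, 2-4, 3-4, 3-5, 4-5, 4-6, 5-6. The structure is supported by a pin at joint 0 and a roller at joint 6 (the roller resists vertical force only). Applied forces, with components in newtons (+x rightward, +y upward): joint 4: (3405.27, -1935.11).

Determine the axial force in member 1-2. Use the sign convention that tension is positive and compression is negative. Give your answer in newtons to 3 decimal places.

766.040

N=7 nodes, M=11 members, R=3 reactions → 2N=14, M+R=14
member 0 (0-1): L=2.8432, (cx,cy)=(0.3950,0.9187)
member 1 (0-2): L=2.4340, (cx,cy)=(1.0000,0.0000)
member 2 (1-2): L=2.9225, (cx,cy)=(0.4486,-0.8937)
member 3 (1-3): L=2.5106, (cx,cy)=(0.9970,-0.0777)
member 4 (2-3): L=2.6949, (cx,cy)=(0.4423,0.8969)
member 5 (2-4): L=2.6660, (cx,cy)=(1.0000,0.0000)
member 6 (3-4): L=2.8310, (cx,cy)=(0.5207,-0.8538)
member 7 (3-5): L=2.8070, (cx,cy)=(1.0000,-0.0018)
member 8 (4-5): L=2.7558, (cx,cy)=(0.4837,0.8752)
member 9 (4-6): L=2.5000, (cx,cy)=(1.0000,0.0000)
member 10 (5-6): L=2.6795, (cx,cy)=(0.4355,-0.9002)
solve A·x = −loads:
  F[0-1] = -692.8884 N (compression)
  F[0-2] = +3678.9472 N (tension)
  F[1-2] = +766.0397 N (tension)
  F[1-3] = -619.1792 N (compression)
  F[2-3] = -763.3740 N (compression)
  F[2-4] = +4360.2257 N (tension)
  F[3-4] = +748.3873 N (tension)
  F[3-5] = -1344.6161 N (compression)
  F[4-5] = +1480.9369 N (tension)
  F[4-6] = +628.2837 N (tension)
  F[5-6] = -1442.5672 N (compression)
  Rx@0 = -3405.2700 N
  Ry@0 = +636.5493 N
  Ry@6 = +1298.5607 N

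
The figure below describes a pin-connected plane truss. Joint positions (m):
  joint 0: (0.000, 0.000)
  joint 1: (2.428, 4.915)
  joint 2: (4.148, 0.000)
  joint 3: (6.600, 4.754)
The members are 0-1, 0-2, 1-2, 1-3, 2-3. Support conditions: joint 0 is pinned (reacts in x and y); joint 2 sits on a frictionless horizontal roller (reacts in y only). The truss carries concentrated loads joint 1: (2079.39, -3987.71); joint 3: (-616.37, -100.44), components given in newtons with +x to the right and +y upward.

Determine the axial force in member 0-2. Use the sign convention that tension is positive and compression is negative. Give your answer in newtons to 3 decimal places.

N=4 nodes, M=5 members, R=3 reactions → 2N=8, M+R=8
member 0 (0-1): L=5.4820, (cx,cy)=(0.4429,0.8966)
member 1 (0-2): L=4.1480, (cx,cy)=(1.0000,0.0000)
member 2 (1-2): L=5.2073, (cx,cy)=(0.3303,-0.9439)
member 3 (1-3): L=4.1751, (cx,cy)=(0.9993,-0.0386)
member 4 (2-3): L=5.3491, (cx,cy)=(0.4584,0.8887)
solve A·x = −loads:
  F[0-1] = +182.1463 N (tension)
  F[0-2] = +1382.3468 N (tension)
  F[1-2] = -4375.2217 N (compression)
  F[1-3] = -553.9596 N (compression)
  F[2-3] = -137.0486 N (compression)
  Rx@0 = -1463.0200 N
  Ry@0 = -163.3068 N
  Ry@2 = +4251.4568 N

1382.347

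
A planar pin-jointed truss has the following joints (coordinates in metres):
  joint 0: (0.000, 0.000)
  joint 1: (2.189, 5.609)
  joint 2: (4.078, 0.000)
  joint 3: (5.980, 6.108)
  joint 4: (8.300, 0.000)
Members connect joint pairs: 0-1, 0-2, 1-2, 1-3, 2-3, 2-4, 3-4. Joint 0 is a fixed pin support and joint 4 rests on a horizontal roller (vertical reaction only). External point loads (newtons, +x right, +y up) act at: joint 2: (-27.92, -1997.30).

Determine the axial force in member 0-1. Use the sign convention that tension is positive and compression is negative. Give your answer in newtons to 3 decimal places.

-1090.605

N=5 nodes, M=7 members, R=3 reactions → 2N=10, M+R=10
member 0 (0-1): L=6.0210, (cx,cy)=(0.3636,0.9316)
member 1 (0-2): L=4.0780, (cx,cy)=(1.0000,0.0000)
member 2 (1-2): L=5.9185, (cx,cy)=(0.3192,-0.9477)
member 3 (1-3): L=3.8237, (cx,cy)=(0.9914,0.1305)
member 4 (2-3): L=6.3973, (cx,cy)=(0.2973,0.9548)
member 5 (2-4): L=4.2220, (cx,cy)=(1.0000,0.0000)
member 6 (3-4): L=6.5338, (cx,cy)=(0.3551,-0.9348)
solve A·x = −loads:
  F[0-1] = -1090.6053 N (compression)
  F[0-2] = +368.5805 N (tension)
  F[1-2] = +973.8062 N (tension)
  F[1-3] = -713.4075 N (compression)
  F[2-3] = +1125.3118 N (tension)
  F[2-4] = +372.7360 N (tension)
  F[3-4] = -1049.7281 N (compression)
  Rx@0 = +27.9200 N
  Ry@0 = +1015.9760 N
  Ry@4 = +981.3240 N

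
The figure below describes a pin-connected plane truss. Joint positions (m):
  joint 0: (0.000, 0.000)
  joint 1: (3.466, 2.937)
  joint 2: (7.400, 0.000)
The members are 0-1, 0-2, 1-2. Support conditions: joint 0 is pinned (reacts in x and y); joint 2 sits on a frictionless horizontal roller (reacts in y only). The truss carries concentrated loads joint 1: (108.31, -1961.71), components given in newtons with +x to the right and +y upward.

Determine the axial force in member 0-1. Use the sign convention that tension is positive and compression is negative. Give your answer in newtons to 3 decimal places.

N=3 nodes, M=3 members, R=3 reactions → 2N=6, M+R=6
member 0 (0-1): L=4.5430, (cx,cy)=(0.7629,0.6465)
member 1 (0-2): L=7.4000, (cx,cy)=(1.0000,0.0000)
member 2 (1-2): L=4.9094, (cx,cy)=(0.8013,-0.5982)
solve A·x = −loads:
  F[0-1] = -1546.6723 N (compression)
  F[0-2] = +1288.3079 N (tension)
  F[1-2] = -1607.7361 N (compression)
  Rx@0 = -108.3100 N
  Ry@0 = +999.9001 N
  Ry@2 = +961.8099 N

-1546.672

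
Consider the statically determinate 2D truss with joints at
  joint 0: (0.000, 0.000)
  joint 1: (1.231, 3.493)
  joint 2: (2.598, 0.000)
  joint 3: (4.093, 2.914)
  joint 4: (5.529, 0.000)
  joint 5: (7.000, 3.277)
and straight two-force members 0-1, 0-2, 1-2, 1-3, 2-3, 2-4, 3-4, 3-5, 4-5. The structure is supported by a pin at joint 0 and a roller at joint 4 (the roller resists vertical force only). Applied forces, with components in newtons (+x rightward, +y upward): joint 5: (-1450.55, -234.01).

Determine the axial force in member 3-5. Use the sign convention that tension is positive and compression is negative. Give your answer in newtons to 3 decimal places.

-1436.474

N=6 nodes, M=9 members, R=3 reactions → 2N=12, M+R=12
member 0 (0-1): L=3.7036, (cx,cy)=(0.3324,0.9431)
member 1 (0-2): L=2.5980, (cx,cy)=(1.0000,0.0000)
member 2 (1-2): L=3.7510, (cx,cy)=(0.3644,-0.9312)
member 3 (1-3): L=2.9200, (cx,cy)=(0.9801,-0.1983)
member 4 (2-3): L=3.2751, (cx,cy)=(0.4565,0.8897)
member 5 (2-4): L=2.9310, (cx,cy)=(1.0000,0.0000)
member 6 (3-4): L=3.2486, (cx,cy)=(0.4420,-0.8970)
member 7 (3-5): L=2.9296, (cx,cy)=(0.9923,0.1239)
member 8 (4-5): L=3.5920, (cx,cy)=(0.4095,0.9123)
solve A·x = −loads:
  F[0-1] = -845.5459 N (compression)
  F[0-2] = -1169.5056 N (compression)
  F[1-2] = +996.3037 N (tension)
  F[1-3] = -657.1863 N (compression)
  F[2-3] = -1042.7620 N (compression)
  F[2-4] = -330.4218 N (compression)
  F[3-4] = +690.6153 N (tension)
  F[3-5] = -1436.4741 N (compression)
  F[4-5] = -61.4033 N (compression)
  Rx@0 = +1450.5500 N
  Ry@0 = +797.4722 N
  Ry@4 = -563.4622 N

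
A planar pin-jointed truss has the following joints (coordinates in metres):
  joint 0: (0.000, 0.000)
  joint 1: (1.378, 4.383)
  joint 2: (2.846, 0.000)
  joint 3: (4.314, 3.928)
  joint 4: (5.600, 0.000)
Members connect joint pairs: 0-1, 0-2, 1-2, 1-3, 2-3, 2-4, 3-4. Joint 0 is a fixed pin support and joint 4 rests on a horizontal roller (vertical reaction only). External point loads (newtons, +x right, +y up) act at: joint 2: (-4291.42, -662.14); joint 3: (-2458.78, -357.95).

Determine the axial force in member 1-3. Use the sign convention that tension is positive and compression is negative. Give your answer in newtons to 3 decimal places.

N=5 nodes, M=7 members, R=3 reactions → 2N=10, M+R=10
member 0 (0-1): L=4.5945, (cx,cy)=(0.2999,0.9540)
member 1 (0-2): L=2.8460, (cx,cy)=(1.0000,0.0000)
member 2 (1-2): L=4.6223, (cx,cy)=(0.3176,-0.9482)
member 3 (1-3): L=2.9710, (cx,cy)=(0.9882,-0.1531)
member 4 (2-3): L=4.1934, (cx,cy)=(0.3501,0.9367)
member 5 (2-4): L=2.7540, (cx,cy)=(1.0000,0.0000)
member 6 (3-4): L=4.1332, (cx,cy)=(0.3111,-0.9504)
solve A·x = −loads:
  F[0-1] = -2235.4003 N (compression)
  F[0-2] = -6079.7525 N (compression)
  F[1-2] = +2487.6152 N (tension)
  F[1-3] = -1477.9241 N (compression)
  F[2-3] = -1811.3046 N (compression)
  F[2-4] = -364.1921 N (compression)
  F[3-4] = +1170.4999 N (tension)
  Rx@0 = +6750.2000 N
  Ry@0 = +2132.4902 N
  Ry@4 = -1112.4002 N

-1477.924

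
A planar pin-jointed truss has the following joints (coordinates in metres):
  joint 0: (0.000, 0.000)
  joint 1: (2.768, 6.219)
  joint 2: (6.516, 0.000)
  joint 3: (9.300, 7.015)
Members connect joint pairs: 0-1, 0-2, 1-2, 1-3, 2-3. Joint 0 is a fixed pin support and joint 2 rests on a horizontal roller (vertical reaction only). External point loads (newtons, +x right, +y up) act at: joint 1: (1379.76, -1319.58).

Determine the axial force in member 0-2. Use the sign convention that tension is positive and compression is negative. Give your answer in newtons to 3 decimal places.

1131.468

N=4 nodes, M=5 members, R=3 reactions → 2N=8, M+R=8
member 0 (0-1): L=6.8072, (cx,cy)=(0.4066,0.9136)
member 1 (0-2): L=6.5160, (cx,cy)=(1.0000,0.0000)
member 2 (1-2): L=7.2611, (cx,cy)=(0.5162,-0.8565)
member 3 (1-3): L=6.5803, (cx,cy)=(0.9927,0.1210)
member 4 (2-3): L=7.5472, (cx,cy)=(0.3689,0.9295)
solve A·x = −loads:
  F[0-1] = +610.6093 N (tension)
  F[0-2] = +1131.4685 N (tension)
  F[1-2] = -2192.0217 N (compression)
  F[1-3] = -0.0000 N (compression)
  F[2-3] = -0.0000 N (compression)
  Rx@0 = -1379.7600 N
  Ry@0 = -557.8486 N
  Ry@2 = +1877.4286 N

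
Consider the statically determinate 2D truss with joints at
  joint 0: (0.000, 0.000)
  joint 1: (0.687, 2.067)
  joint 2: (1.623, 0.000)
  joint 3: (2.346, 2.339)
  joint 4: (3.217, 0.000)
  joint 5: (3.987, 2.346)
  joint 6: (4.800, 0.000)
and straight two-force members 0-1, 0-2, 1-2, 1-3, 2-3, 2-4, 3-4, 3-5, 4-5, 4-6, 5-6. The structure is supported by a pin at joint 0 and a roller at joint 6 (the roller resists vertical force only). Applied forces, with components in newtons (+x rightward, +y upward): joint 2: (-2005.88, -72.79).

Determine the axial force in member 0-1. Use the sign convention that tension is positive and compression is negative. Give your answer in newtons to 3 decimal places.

-50.769

N=7 nodes, M=11 members, R=3 reactions → 2N=14, M+R=14
member 0 (0-1): L=2.1782, (cx,cy)=(0.3154,0.9490)
member 1 (0-2): L=1.6230, (cx,cy)=(1.0000,0.0000)
member 2 (1-2): L=2.2690, (cx,cy)=(0.4125,-0.9110)
member 3 (1-3): L=1.6811, (cx,cy)=(0.9868,0.1618)
member 4 (2-3): L=2.4482, (cx,cy)=(0.2953,0.9554)
member 5 (2-4): L=1.5940, (cx,cy)=(1.0000,0.0000)
member 6 (3-4): L=2.4959, (cx,cy)=(0.3490,-0.9371)
member 7 (3-5): L=1.6410, (cx,cy)=(1.0000,0.0043)
member 8 (4-5): L=2.4691, (cx,cy)=(0.3119,0.9501)
member 9 (4-6): L=1.5830, (cx,cy)=(1.0000,0.0000)
member 10 (5-6): L=2.4829, (cx,cy)=(0.3274,-0.9449)
solve A·x = −loads:
  F[0-1] = -50.7692 N (compression)
  F[0-2] = -1989.8673 N (compression)
  F[1-2] = +46.5493 N (tension)
  F[1-3] = -35.6848 N (compression)
  F[2-3] = +31.8042 N (tension)
  F[2-4] = +25.8222 N (tension)
  F[3-4] = -26.3389 N (compression)
  F[3-5] = -16.6308 N (compression)
  F[4-5] = +25.9786 N (tension)
  F[4-6] = +8.5293 N (tension)
  F[5-6] = -26.0481 N (compression)
  Rx@0 = +2005.8800 N
  Ry@0 = +48.1779 N
  Ry@6 = +24.6121 N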